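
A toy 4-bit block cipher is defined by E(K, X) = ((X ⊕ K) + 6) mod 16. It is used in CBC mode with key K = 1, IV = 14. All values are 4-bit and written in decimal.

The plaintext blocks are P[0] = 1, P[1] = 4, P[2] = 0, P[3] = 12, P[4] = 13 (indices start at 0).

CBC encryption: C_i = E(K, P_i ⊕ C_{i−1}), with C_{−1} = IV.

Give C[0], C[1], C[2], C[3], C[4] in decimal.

C[0]: P[0] ⊕ 14 = 15; E(K, 15) = 4.
C[1]: P[1] ⊕ 4 = 0; E(K, 0) = 7.
C[2]: P[2] ⊕ 7 = 7; E(K, 7) = 12.
C[3]: P[3] ⊕ 12 = 0; E(K, 0) = 7.
C[4]: P[4] ⊕ 7 = 10; E(K, 10) = 1.

C[0] = 4, C[1] = 7, C[2] = 12, C[3] = 7, C[4] = 1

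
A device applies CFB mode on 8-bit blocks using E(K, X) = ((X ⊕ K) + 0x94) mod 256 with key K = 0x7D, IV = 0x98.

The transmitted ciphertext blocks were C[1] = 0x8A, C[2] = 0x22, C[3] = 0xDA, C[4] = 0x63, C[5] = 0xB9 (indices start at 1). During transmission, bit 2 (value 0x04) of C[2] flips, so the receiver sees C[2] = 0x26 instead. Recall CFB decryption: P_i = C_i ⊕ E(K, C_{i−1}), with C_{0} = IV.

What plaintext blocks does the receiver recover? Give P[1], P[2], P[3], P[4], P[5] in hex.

P[1] = 0xF3, P[2] = 0xAD, P[3] = 0x35, P[4] = 0x58, P[5] = 0x0B

Only C[2] changed, to 0x26. In CFB, a change in C_i flips the same bit in P_i and garbles P_{i+1}. Decrypting the received ciphertext:
P[1]: E(K, 0x98) = 0x79; 0x8A ⊕ 0x79 = 0xF3.
P[2]: E(K, 0x8A) = 0x8B; 0x26 ⊕ 0x8B = 0xAD.
P[3]: E(K, 0x26) = 0xEF; 0xDA ⊕ 0xEF = 0x35.
P[4]: E(K, 0xDA) = 0x3B; 0x63 ⊕ 0x3B = 0x58.
P[5]: E(K, 0x63) = 0xB2; 0xB9 ⊕ 0xB2 = 0x0B.
Blocks that differ from the original plaintext: P[2], P[3].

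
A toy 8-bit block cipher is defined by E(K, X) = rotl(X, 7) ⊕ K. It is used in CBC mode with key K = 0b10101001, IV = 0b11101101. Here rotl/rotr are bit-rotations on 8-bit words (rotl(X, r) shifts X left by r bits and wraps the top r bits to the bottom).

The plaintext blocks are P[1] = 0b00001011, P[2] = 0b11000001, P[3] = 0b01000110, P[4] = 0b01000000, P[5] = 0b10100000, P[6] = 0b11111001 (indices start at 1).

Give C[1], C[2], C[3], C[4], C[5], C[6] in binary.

CBC encryption: C_i = E(K, P_i ⊕ C_{i−1}), with C_{0} = IV.
C[1]: P[1] ⊕ 0b11101101 = 0b11100110; E(K, 0b11100110) = 0b11011010.
C[2]: P[2] ⊕ 0b11011010 = 0b00011011; E(K, 0b00011011) = 0b00100100.
C[3]: P[3] ⊕ 0b00100100 = 0b01100010; E(K, 0b01100010) = 0b10011000.
C[4]: P[4] ⊕ 0b10011000 = 0b11011000; E(K, 0b11011000) = 0b11000101.
C[5]: P[5] ⊕ 0b11000101 = 0b01100101; E(K, 0b01100101) = 0b00011011.
C[6]: P[6] ⊕ 0b00011011 = 0b11100010; E(K, 0b11100010) = 0b11011000.

C[1] = 0b11011010, C[2] = 0b00100100, C[3] = 0b10011000, C[4] = 0b11000101, C[5] = 0b00011011, C[6] = 0b11011000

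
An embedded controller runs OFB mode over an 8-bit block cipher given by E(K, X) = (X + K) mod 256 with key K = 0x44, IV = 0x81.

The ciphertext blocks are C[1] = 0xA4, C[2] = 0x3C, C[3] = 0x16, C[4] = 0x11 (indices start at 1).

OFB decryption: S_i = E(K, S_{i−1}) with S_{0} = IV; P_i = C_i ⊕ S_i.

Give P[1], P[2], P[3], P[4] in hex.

P[1] = 0x61, P[2] = 0x35, P[3] = 0x5B, P[4] = 0x80

P[1]: S = E(K, 0x81) = 0xC5; 0xA4 ⊕ 0xC5 = 0x61.
P[2]: S = E(K, 0xC5) = 0x09; 0x3C ⊕ 0x09 = 0x35.
P[3]: S = E(K, 0x09) = 0x4D; 0x16 ⊕ 0x4D = 0x5B.
P[4]: S = E(K, 0x4D) = 0x91; 0x11 ⊕ 0x91 = 0x80.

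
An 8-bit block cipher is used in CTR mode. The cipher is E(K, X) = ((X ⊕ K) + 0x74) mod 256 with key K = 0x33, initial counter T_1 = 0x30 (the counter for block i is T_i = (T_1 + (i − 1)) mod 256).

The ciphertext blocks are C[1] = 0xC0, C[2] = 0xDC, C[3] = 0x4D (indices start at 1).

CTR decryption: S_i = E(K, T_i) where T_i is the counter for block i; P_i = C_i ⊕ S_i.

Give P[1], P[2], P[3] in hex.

P[1] = 0xB7, P[2] = 0xAA, P[3] = 0x38

P[1]: T = 0x30, S = E(K, T) = 0x77; 0xC0 ⊕ 0x77 = 0xB7.
P[2]: T = 0x31, S = E(K, T) = 0x76; 0xDC ⊕ 0x76 = 0xAA.
P[3]: T = 0x32, S = E(K, T) = 0x75; 0x4D ⊕ 0x75 = 0x38.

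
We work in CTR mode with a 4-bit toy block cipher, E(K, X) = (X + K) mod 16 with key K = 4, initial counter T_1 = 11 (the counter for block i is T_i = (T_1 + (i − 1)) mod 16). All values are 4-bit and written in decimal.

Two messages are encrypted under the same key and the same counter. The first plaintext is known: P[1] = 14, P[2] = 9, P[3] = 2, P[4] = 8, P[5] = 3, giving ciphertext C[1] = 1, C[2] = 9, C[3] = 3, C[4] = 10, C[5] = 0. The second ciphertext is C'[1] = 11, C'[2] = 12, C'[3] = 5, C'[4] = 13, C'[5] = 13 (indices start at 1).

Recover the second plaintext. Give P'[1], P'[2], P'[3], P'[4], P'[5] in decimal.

In CTR with a reused counter, both messages share the same keystream S_i, so C_i ⊕ C'_i = P_i ⊕ P'_i and thus P'_i = P_i ⊕ C_i ⊕ C'_i.
P'[1]: 14 ⊕ 1 ⊕ 11 = 4.
P'[2]: 9 ⊕ 9 ⊕ 12 = 12.
P'[3]: 2 ⊕ 3 ⊕ 5 = 4.
P'[4]: 8 ⊕ 10 ⊕ 13 = 15.
P'[5]: 3 ⊕ 0 ⊕ 13 = 14.

P'[1] = 4, P'[2] = 12, P'[3] = 4, P'[4] = 15, P'[5] = 14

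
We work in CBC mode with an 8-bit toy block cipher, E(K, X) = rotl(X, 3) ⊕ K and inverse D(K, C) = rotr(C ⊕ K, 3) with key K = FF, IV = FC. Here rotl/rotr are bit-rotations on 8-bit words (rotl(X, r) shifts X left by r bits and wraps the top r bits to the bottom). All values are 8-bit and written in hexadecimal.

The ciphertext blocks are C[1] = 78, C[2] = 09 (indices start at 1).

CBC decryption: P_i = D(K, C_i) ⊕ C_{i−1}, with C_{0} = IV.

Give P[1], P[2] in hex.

P[1]: D(K, 78) = F0; F0 ⊕ FC = 0C.
P[2]: D(K, 09) = DE; DE ⊕ 78 = A6.

P[1] = 0C, P[2] = A6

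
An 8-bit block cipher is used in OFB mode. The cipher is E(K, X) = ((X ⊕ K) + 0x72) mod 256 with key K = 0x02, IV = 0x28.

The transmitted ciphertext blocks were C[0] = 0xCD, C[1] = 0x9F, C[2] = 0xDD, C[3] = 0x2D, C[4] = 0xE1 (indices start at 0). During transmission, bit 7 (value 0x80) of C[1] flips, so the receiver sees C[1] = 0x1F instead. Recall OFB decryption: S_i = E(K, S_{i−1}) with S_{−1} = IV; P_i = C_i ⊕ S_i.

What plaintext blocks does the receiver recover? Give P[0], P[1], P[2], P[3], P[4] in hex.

P[0] = 0x51, P[1] = 0x0F, P[2] = 0x59, P[3] = 0xD5, P[4] = 0x8D

Only C[1] changed, to 0x1F. In OFB, a change in C_i flips the same bit in P_i only; the keystream is unaffected. Decrypting the received ciphertext:
P[0]: S = E(K, 0x28) = 0x9C; 0xCD ⊕ 0x9C = 0x51.
P[1]: S = E(K, 0x9C) = 0x10; 0x1F ⊕ 0x10 = 0x0F.
P[2]: S = E(K, 0x10) = 0x84; 0xDD ⊕ 0x84 = 0x59.
P[3]: S = E(K, 0x84) = 0xF8; 0x2D ⊕ 0xF8 = 0xD5.
P[4]: S = E(K, 0xF8) = 0x6C; 0xE1 ⊕ 0x6C = 0x8D.
Blocks that differ from the original plaintext: P[1].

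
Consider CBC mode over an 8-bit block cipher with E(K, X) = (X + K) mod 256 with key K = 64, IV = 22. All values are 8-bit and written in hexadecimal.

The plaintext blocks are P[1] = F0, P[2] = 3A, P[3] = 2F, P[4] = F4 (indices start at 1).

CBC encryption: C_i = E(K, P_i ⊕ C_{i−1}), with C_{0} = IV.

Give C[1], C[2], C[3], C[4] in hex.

C[1]: P[1] ⊕ 22 = D2; E(K, D2) = 36.
C[2]: P[2] ⊕ 36 = 0C; E(K, 0C) = 70.
C[3]: P[3] ⊕ 70 = 5F; E(K, 5F) = C3.
C[4]: P[4] ⊕ C3 = 37; E(K, 37) = 9B.

C[1] = 36, C[2] = 70, C[3] = C3, C[4] = 9B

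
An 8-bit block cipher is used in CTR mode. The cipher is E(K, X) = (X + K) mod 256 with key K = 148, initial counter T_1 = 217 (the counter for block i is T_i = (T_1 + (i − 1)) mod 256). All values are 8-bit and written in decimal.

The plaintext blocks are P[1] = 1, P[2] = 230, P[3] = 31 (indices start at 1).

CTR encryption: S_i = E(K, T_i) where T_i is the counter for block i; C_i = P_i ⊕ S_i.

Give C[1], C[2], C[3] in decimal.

C[1] = 108, C[2] = 136, C[3] = 112

C[1]: T = 217, S = E(K, T) = 109; 1 ⊕ 109 = 108.
C[2]: T = 218, S = E(K, T) = 110; 230 ⊕ 110 = 136.
C[3]: T = 219, S = E(K, T) = 111; 31 ⊕ 111 = 112.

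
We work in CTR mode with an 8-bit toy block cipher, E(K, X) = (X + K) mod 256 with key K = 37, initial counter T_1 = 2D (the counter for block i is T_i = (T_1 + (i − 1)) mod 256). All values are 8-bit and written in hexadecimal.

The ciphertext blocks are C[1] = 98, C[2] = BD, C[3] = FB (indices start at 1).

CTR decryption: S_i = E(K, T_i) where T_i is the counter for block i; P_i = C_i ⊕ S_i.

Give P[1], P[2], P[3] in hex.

P[1]: T = 2D, S = E(K, T) = 64; 98 ⊕ 64 = FC.
P[2]: T = 2E, S = E(K, T) = 65; BD ⊕ 65 = D8.
P[3]: T = 2F, S = E(K, T) = 66; FB ⊕ 66 = 9D.

P[1] = FC, P[2] = D8, P[3] = 9D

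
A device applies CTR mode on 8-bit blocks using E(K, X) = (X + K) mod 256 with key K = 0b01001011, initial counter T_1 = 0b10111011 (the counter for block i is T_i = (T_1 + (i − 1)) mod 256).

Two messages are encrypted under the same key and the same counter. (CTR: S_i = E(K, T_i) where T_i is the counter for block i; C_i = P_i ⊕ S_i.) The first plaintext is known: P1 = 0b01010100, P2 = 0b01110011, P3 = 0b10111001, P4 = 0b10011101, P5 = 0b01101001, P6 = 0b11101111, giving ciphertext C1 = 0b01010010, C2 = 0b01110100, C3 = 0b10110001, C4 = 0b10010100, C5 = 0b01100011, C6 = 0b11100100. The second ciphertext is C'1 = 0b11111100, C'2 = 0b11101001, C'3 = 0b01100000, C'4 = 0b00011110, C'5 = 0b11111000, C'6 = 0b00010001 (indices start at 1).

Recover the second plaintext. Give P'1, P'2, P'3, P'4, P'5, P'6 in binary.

In CTR with a reused counter, both messages share the same keystream S_i, so C_i ⊕ C'_i = P_i ⊕ P'_i and thus P'_i = P_i ⊕ C_i ⊕ C'_i.
P'1: 0b01010100 ⊕ 0b01010010 ⊕ 0b11111100 = 0b11111010.
P'2: 0b01110011 ⊕ 0b01110100 ⊕ 0b11101001 = 0b11101110.
P'3: 0b10111001 ⊕ 0b10110001 ⊕ 0b01100000 = 0b01101000.
P'4: 0b10011101 ⊕ 0b10010100 ⊕ 0b00011110 = 0b00010111.
P'5: 0b01101001 ⊕ 0b01100011 ⊕ 0b11111000 = 0b11110010.
P'6: 0b11101111 ⊕ 0b11100100 ⊕ 0b00010001 = 0b00011010.

P'1 = 0b11111010, P'2 = 0b11101110, P'3 = 0b01101000, P'4 = 0b00010111, P'5 = 0b11110010, P'6 = 0b00011010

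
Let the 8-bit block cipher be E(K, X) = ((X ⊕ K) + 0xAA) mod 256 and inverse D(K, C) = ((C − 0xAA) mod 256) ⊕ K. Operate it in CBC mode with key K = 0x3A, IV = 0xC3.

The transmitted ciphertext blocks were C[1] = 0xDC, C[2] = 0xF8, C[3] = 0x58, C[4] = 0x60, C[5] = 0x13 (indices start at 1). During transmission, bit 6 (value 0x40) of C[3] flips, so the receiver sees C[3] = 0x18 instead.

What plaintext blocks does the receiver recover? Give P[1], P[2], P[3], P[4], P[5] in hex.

CBC decryption: P_i = D(K, C_i) ⊕ C_{i−1}, with C_{0} = IV.
Only C[3] changed, to 0x18. In CBC, a change in C_i garbles P_i and flips the same bit in P_{i+1}. Decrypting the received ciphertext:
P[1]: D(K, 0xDC) = 0x08; 0x08 ⊕ 0xC3 = 0xCB.
P[2]: D(K, 0xF8) = 0x74; 0x74 ⊕ 0xDC = 0xA8.
P[3]: D(K, 0x18) = 0x54; 0x54 ⊕ 0xF8 = 0xAC.
P[4]: D(K, 0x60) = 0x8C; 0x8C ⊕ 0x18 = 0x94.
P[5]: D(K, 0x13) = 0x53; 0x53 ⊕ 0x60 = 0x33.
Blocks that differ from the original plaintext: P[3], P[4].

P[1] = 0xCB, P[2] = 0xA8, P[3] = 0xAC, P[4] = 0x94, P[5] = 0x33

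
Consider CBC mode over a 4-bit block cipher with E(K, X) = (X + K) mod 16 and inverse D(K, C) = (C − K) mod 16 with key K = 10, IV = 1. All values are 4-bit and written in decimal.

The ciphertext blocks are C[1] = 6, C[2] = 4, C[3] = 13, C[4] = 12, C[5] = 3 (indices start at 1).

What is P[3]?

CBC decryption: P_i = D(K, C_i) ⊕ C_{i−1}, with C_{0} = IV.
P[3]: D(K, 13) = 3; 3 ⊕ 4 = 7.

P[3] = 7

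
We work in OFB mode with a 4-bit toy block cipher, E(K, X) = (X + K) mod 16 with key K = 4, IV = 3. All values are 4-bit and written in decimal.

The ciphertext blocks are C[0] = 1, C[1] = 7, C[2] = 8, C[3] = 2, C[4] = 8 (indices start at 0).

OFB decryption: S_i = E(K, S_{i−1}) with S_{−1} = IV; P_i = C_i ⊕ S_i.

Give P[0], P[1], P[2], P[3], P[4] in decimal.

P[0] = 6, P[1] = 12, P[2] = 7, P[3] = 1, P[4] = 15

P[0]: S = E(K, 3) = 7; 1 ⊕ 7 = 6.
P[1]: S = E(K, 7) = 11; 7 ⊕ 11 = 12.
P[2]: S = E(K, 11) = 15; 8 ⊕ 15 = 7.
P[3]: S = E(K, 15) = 3; 2 ⊕ 3 = 1.
P[4]: S = E(K, 3) = 7; 8 ⊕ 7 = 15.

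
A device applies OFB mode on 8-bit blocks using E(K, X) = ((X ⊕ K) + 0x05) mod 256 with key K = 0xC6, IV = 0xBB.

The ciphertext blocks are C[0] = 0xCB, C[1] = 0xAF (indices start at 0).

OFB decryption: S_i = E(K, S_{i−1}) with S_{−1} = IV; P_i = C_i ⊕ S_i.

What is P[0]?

P[0] = 0x49

P[0]: S = E(K, 0xBB) = 0x82; 0xCB ⊕ 0x82 = 0x49.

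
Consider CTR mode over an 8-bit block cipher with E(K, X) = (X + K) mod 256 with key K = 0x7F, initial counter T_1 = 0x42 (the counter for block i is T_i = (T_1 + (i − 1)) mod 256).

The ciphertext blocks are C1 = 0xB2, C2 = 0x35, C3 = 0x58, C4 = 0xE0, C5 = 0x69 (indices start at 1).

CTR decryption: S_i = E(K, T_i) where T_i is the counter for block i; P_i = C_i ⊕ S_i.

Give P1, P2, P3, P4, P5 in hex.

P1 = 0x73, P2 = 0xF7, P3 = 0x9B, P4 = 0x24, P5 = 0xAC

P1: T = 0x42, S = E(K, T) = 0xC1; 0xB2 ⊕ 0xC1 = 0x73.
P2: T = 0x43, S = E(K, T) = 0xC2; 0x35 ⊕ 0xC2 = 0xF7.
P3: T = 0x44, S = E(K, T) = 0xC3; 0x58 ⊕ 0xC3 = 0x9B.
P4: T = 0x45, S = E(K, T) = 0xC4; 0xE0 ⊕ 0xC4 = 0x24.
P5: T = 0x46, S = E(K, T) = 0xC5; 0x69 ⊕ 0xC5 = 0xAC.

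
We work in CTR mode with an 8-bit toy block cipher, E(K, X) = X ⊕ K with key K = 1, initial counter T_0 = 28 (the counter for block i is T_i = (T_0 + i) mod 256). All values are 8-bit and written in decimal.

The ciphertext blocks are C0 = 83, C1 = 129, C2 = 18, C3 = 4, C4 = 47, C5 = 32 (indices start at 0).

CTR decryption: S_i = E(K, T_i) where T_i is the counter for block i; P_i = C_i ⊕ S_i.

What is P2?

P2: T = 30, S = E(K, T) = 31; 18 ⊕ 31 = 13.

P2 = 13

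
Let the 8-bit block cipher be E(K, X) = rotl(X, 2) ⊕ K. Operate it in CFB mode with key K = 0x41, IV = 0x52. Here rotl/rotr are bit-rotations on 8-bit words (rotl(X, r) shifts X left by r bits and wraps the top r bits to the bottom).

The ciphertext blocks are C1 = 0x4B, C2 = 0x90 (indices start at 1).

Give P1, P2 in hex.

P1 = 0x43, P2 = 0xFC

CFB decryption: P_i = C_i ⊕ E(K, C_{i−1}), with C_{0} = IV.
P1: E(K, 0x52) = 0x08; 0x4B ⊕ 0x08 = 0x43.
P2: E(K, 0x4B) = 0x6C; 0x90 ⊕ 0x6C = 0xFC.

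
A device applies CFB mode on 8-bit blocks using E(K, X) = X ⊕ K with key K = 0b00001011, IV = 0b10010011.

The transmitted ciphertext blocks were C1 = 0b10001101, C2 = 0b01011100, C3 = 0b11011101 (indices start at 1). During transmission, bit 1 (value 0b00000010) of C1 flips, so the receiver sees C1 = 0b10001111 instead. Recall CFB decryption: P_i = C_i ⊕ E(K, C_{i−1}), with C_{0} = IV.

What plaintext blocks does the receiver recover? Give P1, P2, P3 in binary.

Only C1 changed, to 0b10001111. In CFB, a change in C_i flips the same bit in P_i and garbles P_{i+1}. Decrypting the received ciphertext:
P1: E(K, 0b10010011) = 0b10011000; 0b10001111 ⊕ 0b10011000 = 0b00010111.
P2: E(K, 0b10001111) = 0b10000100; 0b01011100 ⊕ 0b10000100 = 0b11011000.
P3: E(K, 0b01011100) = 0b01010111; 0b11011101 ⊕ 0b01010111 = 0b10001010.
Blocks that differ from the original plaintext: P1, P2.

P1 = 0b00010111, P2 = 0b11011000, P3 = 0b10001010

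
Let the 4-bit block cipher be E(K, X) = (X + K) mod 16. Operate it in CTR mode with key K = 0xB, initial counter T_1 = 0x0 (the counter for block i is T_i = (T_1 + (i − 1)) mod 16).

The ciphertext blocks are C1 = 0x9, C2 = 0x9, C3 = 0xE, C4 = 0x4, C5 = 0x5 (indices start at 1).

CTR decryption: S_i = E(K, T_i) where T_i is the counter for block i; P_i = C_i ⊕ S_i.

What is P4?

P4 = 0xA

P4: T = 0x3, S = E(K, T) = 0xE; 0x4 ⊕ 0xE = 0xA.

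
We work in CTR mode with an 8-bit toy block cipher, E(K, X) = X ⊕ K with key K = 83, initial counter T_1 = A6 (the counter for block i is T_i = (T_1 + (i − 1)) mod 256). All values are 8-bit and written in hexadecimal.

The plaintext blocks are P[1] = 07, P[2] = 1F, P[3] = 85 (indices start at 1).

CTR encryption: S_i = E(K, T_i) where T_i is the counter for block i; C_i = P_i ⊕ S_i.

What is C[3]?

C[1]: T = A6, S = E(K, T) = 25; 07 ⊕ 25 = 22.
C[2]: T = A7, S = E(K, T) = 24; 1F ⊕ 24 = 3B.
C[3]: T = A8, S = E(K, T) = 2B; 85 ⊕ 2B = AE.

C[3] = AE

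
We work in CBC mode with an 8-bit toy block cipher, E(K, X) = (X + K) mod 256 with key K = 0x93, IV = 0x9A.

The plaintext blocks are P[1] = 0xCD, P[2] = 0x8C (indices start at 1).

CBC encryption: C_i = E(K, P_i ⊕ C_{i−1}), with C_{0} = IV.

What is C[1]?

C[1]: P[1] ⊕ 0x9A = 0x57; E(K, 0x57) = 0xEA.

C[1] = 0xEA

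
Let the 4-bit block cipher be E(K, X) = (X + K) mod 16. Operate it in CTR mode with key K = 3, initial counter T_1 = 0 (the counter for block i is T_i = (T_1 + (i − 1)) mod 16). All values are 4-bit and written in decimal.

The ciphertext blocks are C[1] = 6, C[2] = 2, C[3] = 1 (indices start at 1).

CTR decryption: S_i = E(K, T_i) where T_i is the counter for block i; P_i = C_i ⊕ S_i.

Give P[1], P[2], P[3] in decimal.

P[1]: T = 0, S = E(K, T) = 3; 6 ⊕ 3 = 5.
P[2]: T = 1, S = E(K, T) = 4; 2 ⊕ 4 = 6.
P[3]: T = 2, S = E(K, T) = 5; 1 ⊕ 5 = 4.

P[1] = 5, P[2] = 6, P[3] = 4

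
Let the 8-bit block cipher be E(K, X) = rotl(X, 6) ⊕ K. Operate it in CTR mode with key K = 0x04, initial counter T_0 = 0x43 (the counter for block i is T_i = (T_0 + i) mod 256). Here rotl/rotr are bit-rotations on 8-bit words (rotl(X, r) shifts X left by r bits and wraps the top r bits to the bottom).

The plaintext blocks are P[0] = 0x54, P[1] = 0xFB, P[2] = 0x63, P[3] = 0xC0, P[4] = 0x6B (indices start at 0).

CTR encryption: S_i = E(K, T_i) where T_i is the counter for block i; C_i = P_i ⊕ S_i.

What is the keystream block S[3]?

C[0]: T = 0x43, S = E(K, T) = 0xD4; 0x54 ⊕ 0xD4 = 0x80.
C[1]: T = 0x44, S = E(K, T) = 0x15; 0xFB ⊕ 0x15 = 0xEE.
C[2]: T = 0x45, S = E(K, T) = 0x55; 0x63 ⊕ 0x55 = 0x36.
C[3]: T = 0x46, S = E(K, T) = 0x95; 0xC0 ⊕ 0x95 = 0x55.
So S[3] = 0x95.

0x95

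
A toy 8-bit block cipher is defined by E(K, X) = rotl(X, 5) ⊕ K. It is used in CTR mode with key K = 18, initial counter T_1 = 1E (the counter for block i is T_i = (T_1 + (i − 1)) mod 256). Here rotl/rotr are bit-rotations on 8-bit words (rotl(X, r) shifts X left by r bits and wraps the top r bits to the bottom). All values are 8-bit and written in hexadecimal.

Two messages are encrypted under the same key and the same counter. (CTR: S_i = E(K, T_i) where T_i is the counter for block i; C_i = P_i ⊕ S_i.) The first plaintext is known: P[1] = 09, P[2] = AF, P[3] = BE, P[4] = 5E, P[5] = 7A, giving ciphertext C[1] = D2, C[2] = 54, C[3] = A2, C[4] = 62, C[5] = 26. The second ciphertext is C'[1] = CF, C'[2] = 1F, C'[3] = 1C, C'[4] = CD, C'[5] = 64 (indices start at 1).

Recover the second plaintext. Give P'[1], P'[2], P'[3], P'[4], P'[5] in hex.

P'[1] = 14, P'[2] = E4, P'[3] = 00, P'[4] = F1, P'[5] = 38

In CTR with a reused counter, both messages share the same keystream S_i, so C_i ⊕ C'_i = P_i ⊕ P'_i and thus P'_i = P_i ⊕ C_i ⊕ C'_i.
P'[1]: 09 ⊕ D2 ⊕ CF = 14.
P'[2]: AF ⊕ 54 ⊕ 1F = E4.
P'[3]: BE ⊕ A2 ⊕ 1C = 00.
P'[4]: 5E ⊕ 62 ⊕ CD = F1.
P'[5]: 7A ⊕ 26 ⊕ 64 = 38.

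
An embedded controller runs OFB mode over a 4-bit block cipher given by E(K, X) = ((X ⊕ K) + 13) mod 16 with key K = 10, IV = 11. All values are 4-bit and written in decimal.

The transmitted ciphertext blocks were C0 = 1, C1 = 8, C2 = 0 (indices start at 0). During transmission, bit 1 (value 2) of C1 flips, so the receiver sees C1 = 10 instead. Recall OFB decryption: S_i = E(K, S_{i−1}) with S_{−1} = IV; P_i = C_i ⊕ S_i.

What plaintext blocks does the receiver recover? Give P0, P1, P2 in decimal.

Only C1 changed, to 10. In OFB, a change in C_i flips the same bit in P_i only; the keystream is unaffected. Decrypting the received ciphertext:
P0: S = E(K, 11) = 14; 1 ⊕ 14 = 15.
P1: S = E(K, 14) = 1; 10 ⊕ 1 = 11.
P2: S = E(K, 1) = 8; 0 ⊕ 8 = 8.
Blocks that differ from the original plaintext: P1.

P0 = 15, P1 = 11, P2 = 8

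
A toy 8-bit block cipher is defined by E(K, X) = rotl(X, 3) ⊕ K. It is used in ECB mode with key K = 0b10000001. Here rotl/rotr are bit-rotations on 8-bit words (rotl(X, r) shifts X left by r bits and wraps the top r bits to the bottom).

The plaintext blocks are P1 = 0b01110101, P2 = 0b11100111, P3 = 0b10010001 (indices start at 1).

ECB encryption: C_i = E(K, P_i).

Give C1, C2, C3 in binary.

C1 = 0b00101010, C2 = 0b10111110, C3 = 0b00001101

C1: E(K, 0b01110101) = 0b00101010.
C2: E(K, 0b11100111) = 0b10111110.
C3: E(K, 0b10010001) = 0b00001101.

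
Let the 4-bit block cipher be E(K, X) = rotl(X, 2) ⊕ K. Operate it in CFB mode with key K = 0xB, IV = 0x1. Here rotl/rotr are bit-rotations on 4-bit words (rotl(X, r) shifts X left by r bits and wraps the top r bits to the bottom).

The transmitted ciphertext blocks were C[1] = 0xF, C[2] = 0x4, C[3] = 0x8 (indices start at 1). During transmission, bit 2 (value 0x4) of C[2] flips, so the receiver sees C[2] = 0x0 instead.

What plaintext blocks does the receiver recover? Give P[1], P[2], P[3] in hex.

CFB decryption: P_i = C_i ⊕ E(K, C_{i−1}), with C_{0} = IV.
Only C[2] changed, to 0x0. In CFB, a change in C_i flips the same bit in P_i and garbles P_{i+1}. Decrypting the received ciphertext:
P[1]: E(K, 0x1) = 0xF; 0xF ⊕ 0xF = 0x0.
P[2]: E(K, 0xF) = 0x4; 0x0 ⊕ 0x4 = 0x4.
P[3]: E(K, 0x0) = 0xB; 0x8 ⊕ 0xB = 0x3.
Blocks that differ from the original plaintext: P[2], P[3].

P[1] = 0x0, P[2] = 0x4, P[3] = 0x3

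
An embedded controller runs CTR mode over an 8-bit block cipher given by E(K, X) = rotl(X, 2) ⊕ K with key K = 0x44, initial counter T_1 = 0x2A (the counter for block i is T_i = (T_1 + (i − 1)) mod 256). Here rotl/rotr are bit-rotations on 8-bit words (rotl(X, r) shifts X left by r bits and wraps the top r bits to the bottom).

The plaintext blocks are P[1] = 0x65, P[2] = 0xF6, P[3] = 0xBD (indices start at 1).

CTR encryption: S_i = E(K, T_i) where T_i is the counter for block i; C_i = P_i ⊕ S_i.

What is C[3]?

C[3] = 0x49

C[1]: T = 0x2A, S = E(K, T) = 0xEC; 0x65 ⊕ 0xEC = 0x89.
C[2]: T = 0x2B, S = E(K, T) = 0xE8; 0xF6 ⊕ 0xE8 = 0x1E.
C[3]: T = 0x2C, S = E(K, T) = 0xF4; 0xBD ⊕ 0xF4 = 0x49.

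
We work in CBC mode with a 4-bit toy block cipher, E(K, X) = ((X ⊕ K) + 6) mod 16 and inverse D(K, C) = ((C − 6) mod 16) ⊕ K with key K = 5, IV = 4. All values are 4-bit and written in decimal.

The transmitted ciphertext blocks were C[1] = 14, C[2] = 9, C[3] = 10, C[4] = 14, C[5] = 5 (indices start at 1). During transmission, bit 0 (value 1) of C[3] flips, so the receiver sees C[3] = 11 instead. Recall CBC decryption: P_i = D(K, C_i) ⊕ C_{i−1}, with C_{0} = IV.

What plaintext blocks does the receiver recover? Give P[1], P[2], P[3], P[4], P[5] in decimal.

P[1] = 9, P[2] = 8, P[3] = 9, P[4] = 6, P[5] = 4

Only C[3] changed, to 11. In CBC, a change in C_i garbles P_i and flips the same bit in P_{i+1}. Decrypting the received ciphertext:
P[1]: D(K, 14) = 13; 13 ⊕ 4 = 9.
P[2]: D(K, 9) = 6; 6 ⊕ 14 = 8.
P[3]: D(K, 11) = 0; 0 ⊕ 9 = 9.
P[4]: D(K, 14) = 13; 13 ⊕ 11 = 6.
P[5]: D(K, 5) = 10; 10 ⊕ 14 = 4.
Blocks that differ from the original plaintext: P[3], P[4].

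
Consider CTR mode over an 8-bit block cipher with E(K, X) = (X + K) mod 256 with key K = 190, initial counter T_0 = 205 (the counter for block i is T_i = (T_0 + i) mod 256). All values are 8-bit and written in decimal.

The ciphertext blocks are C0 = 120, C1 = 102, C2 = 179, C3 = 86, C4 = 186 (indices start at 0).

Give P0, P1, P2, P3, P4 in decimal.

P0 = 243, P1 = 234, P2 = 62, P3 = 216, P4 = 53

CTR decryption: S_i = E(K, T_i) where T_i is the counter for block i; P_i = C_i ⊕ S_i.
P0: T = 205, S = E(K, T) = 139; 120 ⊕ 139 = 243.
P1: T = 206, S = E(K, T) = 140; 102 ⊕ 140 = 234.
P2: T = 207, S = E(K, T) = 141; 179 ⊕ 141 = 62.
P3: T = 208, S = E(K, T) = 142; 86 ⊕ 142 = 216.
P4: T = 209, S = E(K, T) = 143; 186 ⊕ 143 = 53.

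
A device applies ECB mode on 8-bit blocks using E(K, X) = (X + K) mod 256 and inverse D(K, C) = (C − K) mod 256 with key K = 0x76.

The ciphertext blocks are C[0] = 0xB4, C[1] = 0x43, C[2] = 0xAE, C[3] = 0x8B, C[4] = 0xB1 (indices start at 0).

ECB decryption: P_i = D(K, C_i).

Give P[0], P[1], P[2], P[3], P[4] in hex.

P[0] = 0x3E, P[1] = 0xCD, P[2] = 0x38, P[3] = 0x15, P[4] = 0x3B

P[0]: D(K, 0xB4) = 0x3E.
P[1]: D(K, 0x43) = 0xCD.
P[2]: D(K, 0xAE) = 0x38.
P[3]: D(K, 0x8B) = 0x15.
P[4]: D(K, 0xB1) = 0x3B.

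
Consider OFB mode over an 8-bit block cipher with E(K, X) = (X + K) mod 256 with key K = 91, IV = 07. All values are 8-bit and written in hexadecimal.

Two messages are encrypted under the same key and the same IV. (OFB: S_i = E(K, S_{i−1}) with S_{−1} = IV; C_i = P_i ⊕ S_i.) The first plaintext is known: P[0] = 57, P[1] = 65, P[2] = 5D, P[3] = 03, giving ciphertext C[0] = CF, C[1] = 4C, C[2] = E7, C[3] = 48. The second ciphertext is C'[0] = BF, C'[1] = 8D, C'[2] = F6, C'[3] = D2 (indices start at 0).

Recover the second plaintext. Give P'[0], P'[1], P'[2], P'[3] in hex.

In OFB with a reused IV, both messages share the same keystream S_i, so C_i ⊕ C'_i = P_i ⊕ P'_i and thus P'_i = P_i ⊕ C_i ⊕ C'_i.
P'[0]: 57 ⊕ CF ⊕ BF = 27.
P'[1]: 65 ⊕ 4C ⊕ 8D = A4.
P'[2]: 5D ⊕ E7 ⊕ F6 = 4C.
P'[3]: 03 ⊕ 48 ⊕ D2 = 99.

P'[0] = 27, P'[1] = A4, P'[2] = 4C, P'[3] = 99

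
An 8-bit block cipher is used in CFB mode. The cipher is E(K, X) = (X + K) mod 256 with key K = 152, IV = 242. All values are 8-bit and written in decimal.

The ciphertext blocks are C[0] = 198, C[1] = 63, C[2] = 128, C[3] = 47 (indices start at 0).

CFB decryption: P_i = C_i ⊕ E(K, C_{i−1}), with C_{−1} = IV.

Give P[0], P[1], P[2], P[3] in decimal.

P[0] = 76, P[1] = 97, P[2] = 87, P[3] = 55

P[0]: E(K, 242) = 138; 198 ⊕ 138 = 76.
P[1]: E(K, 198) = 94; 63 ⊕ 94 = 97.
P[2]: E(K, 63) = 215; 128 ⊕ 215 = 87.
P[3]: E(K, 128) = 24; 47 ⊕ 24 = 55.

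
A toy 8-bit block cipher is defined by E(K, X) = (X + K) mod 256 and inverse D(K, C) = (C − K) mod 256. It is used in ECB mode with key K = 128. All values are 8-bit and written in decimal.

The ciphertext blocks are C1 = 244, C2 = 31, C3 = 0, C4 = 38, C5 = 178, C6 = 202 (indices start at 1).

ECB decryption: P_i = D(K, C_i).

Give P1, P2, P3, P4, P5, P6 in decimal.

P1: D(K, 244) = 116.
P2: D(K, 31) = 159.
P3: D(K, 0) = 128.
P4: D(K, 38) = 166.
P5: D(K, 178) = 50.
P6: D(K, 202) = 74.

P1 = 116, P2 = 159, P3 = 128, P4 = 166, P5 = 50, P6 = 74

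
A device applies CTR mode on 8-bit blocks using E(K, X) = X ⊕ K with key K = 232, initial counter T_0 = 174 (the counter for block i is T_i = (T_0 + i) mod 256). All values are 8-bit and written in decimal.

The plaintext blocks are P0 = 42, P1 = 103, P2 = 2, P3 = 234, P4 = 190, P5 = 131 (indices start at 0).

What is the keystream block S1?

CTR encryption: S_i = E(K, T_i) where T_i is the counter for block i; C_i = P_i ⊕ S_i.
C0: T = 174, S = E(K, T) = 70; 42 ⊕ 70 = 108.
C1: T = 175, S = E(K, T) = 71; 103 ⊕ 71 = 32.
So S1 = 71.

71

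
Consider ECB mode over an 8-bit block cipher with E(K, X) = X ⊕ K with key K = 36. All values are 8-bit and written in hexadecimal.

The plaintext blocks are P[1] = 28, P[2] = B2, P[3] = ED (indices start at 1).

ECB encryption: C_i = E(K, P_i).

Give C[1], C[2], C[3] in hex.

C[1] = 1E, C[2] = 84, C[3] = DB

C[1]: E(K, 28) = 1E.
C[2]: E(K, B2) = 84.
C[3]: E(K, ED) = DB.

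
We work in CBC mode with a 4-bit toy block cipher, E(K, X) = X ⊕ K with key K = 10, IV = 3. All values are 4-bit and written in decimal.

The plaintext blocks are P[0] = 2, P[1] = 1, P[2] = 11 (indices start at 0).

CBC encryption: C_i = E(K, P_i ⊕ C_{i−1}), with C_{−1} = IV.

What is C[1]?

C[1] = 0

C[0]: P[0] ⊕ 3 = 1; E(K, 1) = 11.
C[1]: P[1] ⊕ 11 = 10; E(K, 10) = 0.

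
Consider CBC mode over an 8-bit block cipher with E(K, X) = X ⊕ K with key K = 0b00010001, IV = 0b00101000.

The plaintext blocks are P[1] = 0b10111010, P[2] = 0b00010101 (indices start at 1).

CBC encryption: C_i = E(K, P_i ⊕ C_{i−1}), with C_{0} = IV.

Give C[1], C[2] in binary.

C[1] = 0b10000011, C[2] = 0b10000111

C[1]: P[1] ⊕ 0b00101000 = 0b10010010; E(K, 0b10010010) = 0b10000011.
C[2]: P[2] ⊕ 0b10000011 = 0b10010110; E(K, 0b10010110) = 0b10000111.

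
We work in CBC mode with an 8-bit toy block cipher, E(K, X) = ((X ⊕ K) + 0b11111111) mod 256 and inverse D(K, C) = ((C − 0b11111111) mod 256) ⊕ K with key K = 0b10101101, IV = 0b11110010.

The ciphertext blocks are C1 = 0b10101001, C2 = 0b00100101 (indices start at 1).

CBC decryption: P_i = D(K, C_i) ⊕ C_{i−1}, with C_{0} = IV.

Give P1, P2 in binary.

P1: D(K, 0b10101001) = 0b00000111; 0b00000111 ⊕ 0b11110010 = 0b11110101.
P2: D(K, 0b00100101) = 0b10001011; 0b10001011 ⊕ 0b10101001 = 0b00100010.

P1 = 0b11110101, P2 = 0b00100010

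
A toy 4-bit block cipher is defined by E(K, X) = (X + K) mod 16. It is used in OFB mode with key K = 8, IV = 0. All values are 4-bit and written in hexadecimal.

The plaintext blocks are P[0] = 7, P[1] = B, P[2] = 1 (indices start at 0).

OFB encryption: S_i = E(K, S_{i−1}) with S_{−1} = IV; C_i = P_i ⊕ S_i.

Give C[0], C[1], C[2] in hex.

C[0] = F, C[1] = B, C[2] = 9

C[0]: S = E(K, 0) = 8; 7 ⊕ 8 = F.
C[1]: S = E(K, 8) = 0; B ⊕ 0 = B.
C[2]: S = E(K, 0) = 8; 1 ⊕ 8 = 9.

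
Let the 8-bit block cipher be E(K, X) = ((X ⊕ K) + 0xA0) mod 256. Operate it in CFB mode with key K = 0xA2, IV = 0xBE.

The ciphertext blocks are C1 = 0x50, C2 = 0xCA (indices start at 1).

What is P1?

CFB decryption: P_i = C_i ⊕ E(K, C_{i−1}), with C_{0} = IV.
P1: E(K, 0xBE) = 0xBC; 0x50 ⊕ 0xBC = 0xEC.

P1 = 0xEC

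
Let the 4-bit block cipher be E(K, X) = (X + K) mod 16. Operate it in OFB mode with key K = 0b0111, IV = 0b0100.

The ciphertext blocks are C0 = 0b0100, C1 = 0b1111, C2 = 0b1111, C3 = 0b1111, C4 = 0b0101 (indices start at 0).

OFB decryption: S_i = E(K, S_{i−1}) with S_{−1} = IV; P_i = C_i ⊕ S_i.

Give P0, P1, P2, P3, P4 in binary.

P0 = 0b1111, P1 = 0b1101, P2 = 0b0110, P3 = 0b1111, P4 = 0b0010

P0: S = E(K, 0b0100) = 0b1011; 0b0100 ⊕ 0b1011 = 0b1111.
P1: S = E(K, 0b1011) = 0b0010; 0b1111 ⊕ 0b0010 = 0b1101.
P2: S = E(K, 0b0010) = 0b1001; 0b1111 ⊕ 0b1001 = 0b0110.
P3: S = E(K, 0b1001) = 0b0000; 0b1111 ⊕ 0b0000 = 0b1111.
P4: S = E(K, 0b0000) = 0b0111; 0b0101 ⊕ 0b0111 = 0b0010.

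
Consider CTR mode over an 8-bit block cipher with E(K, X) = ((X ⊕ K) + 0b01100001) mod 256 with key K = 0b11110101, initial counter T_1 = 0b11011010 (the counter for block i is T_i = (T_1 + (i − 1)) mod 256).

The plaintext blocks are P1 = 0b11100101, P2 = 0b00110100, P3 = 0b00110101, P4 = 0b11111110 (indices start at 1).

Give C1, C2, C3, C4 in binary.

CTR encryption: S_i = E(K, T_i) where T_i is the counter for block i; C_i = P_i ⊕ S_i.
C1: T = 0b11011010, S = E(K, T) = 0b10010000; 0b11100101 ⊕ 0b10010000 = 0b01110101.
C2: T = 0b11011011, S = E(K, T) = 0b10001111; 0b00110100 ⊕ 0b10001111 = 0b10111011.
C3: T = 0b11011100, S = E(K, T) = 0b10001010; 0b00110101 ⊕ 0b10001010 = 0b10111111.
C4: T = 0b11011101, S = E(K, T) = 0b10001001; 0b11111110 ⊕ 0b10001001 = 0b01110111.

C1 = 0b01110101, C2 = 0b10111011, C3 = 0b10111111, C4 = 0b01110111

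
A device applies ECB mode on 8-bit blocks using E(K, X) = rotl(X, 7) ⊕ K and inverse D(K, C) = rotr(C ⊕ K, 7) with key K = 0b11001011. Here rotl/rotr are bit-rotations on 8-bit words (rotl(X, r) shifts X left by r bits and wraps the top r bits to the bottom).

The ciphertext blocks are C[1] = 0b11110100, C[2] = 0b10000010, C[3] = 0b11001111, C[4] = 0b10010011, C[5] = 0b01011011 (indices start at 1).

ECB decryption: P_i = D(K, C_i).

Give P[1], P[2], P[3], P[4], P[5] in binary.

P[1] = 0b01111110, P[2] = 0b10010010, P[3] = 0b00001000, P[4] = 0b10110000, P[5] = 0b00100001

P[1]: D(K, 0b11110100) = 0b01111110.
P[2]: D(K, 0b10000010) = 0b10010010.
P[3]: D(K, 0b11001111) = 0b00001000.
P[4]: D(K, 0b10010011) = 0b10110000.
P[5]: D(K, 0b01011011) = 0b00100001.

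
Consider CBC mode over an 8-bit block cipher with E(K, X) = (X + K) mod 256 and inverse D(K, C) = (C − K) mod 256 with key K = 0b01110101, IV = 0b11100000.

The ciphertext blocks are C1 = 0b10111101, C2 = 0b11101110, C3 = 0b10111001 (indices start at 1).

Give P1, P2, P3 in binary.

P1 = 0b10101000, P2 = 0b11000100, P3 = 0b10101010

CBC decryption: P_i = D(K, C_i) ⊕ C_{i−1}, with C_{0} = IV.
P1: D(K, 0b10111101) = 0b01001000; 0b01001000 ⊕ 0b11100000 = 0b10101000.
P2: D(K, 0b11101110) = 0b01111001; 0b01111001 ⊕ 0b10111101 = 0b11000100.
P3: D(K, 0b10111001) = 0b01000100; 0b01000100 ⊕ 0b11101110 = 0b10101010.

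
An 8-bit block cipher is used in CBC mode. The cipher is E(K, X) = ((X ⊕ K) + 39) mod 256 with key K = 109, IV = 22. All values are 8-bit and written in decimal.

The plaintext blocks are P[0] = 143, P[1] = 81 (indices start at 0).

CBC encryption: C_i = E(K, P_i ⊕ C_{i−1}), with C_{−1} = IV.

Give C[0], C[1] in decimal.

C[0] = 27, C[1] = 78

C[0]: P[0] ⊕ 22 = 153; E(K, 153) = 27.
C[1]: P[1] ⊕ 27 = 74; E(K, 74) = 78.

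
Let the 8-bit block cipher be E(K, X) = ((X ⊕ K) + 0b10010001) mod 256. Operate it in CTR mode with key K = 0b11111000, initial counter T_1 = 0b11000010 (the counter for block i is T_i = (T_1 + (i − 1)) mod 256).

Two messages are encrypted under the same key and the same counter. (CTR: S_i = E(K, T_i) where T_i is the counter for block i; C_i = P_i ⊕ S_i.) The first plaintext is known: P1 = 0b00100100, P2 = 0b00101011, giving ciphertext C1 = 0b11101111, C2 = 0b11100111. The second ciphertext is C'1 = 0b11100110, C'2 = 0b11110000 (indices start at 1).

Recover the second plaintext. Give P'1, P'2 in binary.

In CTR with a reused counter, both messages share the same keystream S_i, so C_i ⊕ C'_i = P_i ⊕ P'_i and thus P'_i = P_i ⊕ C_i ⊕ C'_i.
P'1: 0b00100100 ⊕ 0b11101111 ⊕ 0b11100110 = 0b00101101.
P'2: 0b00101011 ⊕ 0b11100111 ⊕ 0b11110000 = 0b00111100.

P'1 = 0b00101101, P'2 = 0b00111100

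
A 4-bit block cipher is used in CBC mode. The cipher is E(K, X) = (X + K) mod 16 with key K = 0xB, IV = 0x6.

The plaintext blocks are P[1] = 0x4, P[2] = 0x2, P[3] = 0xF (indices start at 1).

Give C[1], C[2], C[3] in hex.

C[1] = 0xD, C[2] = 0xA, C[3] = 0x0

CBC encryption: C_i = E(K, P_i ⊕ C_{i−1}), with C_{0} = IV.
C[1]: P[1] ⊕ 0x6 = 0x2; E(K, 0x2) = 0xD.
C[2]: P[2] ⊕ 0xD = 0xF; E(K, 0xF) = 0xA.
C[3]: P[3] ⊕ 0xA = 0x5; E(K, 0x5) = 0x0.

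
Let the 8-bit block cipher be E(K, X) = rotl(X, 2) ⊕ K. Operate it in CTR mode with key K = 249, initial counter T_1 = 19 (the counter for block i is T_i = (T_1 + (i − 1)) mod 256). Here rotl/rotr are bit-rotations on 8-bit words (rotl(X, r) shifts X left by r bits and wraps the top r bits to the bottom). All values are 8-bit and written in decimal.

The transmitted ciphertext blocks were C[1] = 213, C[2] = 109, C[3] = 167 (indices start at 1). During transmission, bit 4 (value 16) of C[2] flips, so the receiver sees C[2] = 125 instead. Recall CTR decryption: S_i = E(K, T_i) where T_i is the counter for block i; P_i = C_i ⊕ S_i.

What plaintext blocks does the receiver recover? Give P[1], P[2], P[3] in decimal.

Only C[2] changed, to 125. In CTR, a change in C_i flips the same bit in P_i only; the keystream is unaffected. Decrypting the received ciphertext:
P[1]: T = 19, S = E(K, T) = 181; 213 ⊕ 181 = 96.
P[2]: T = 20, S = E(K, T) = 169; 125 ⊕ 169 = 212.
P[3]: T = 21, S = E(K, T) = 173; 167 ⊕ 173 = 10.
Blocks that differ from the original plaintext: P[2].

P[1] = 96, P[2] = 212, P[3] = 10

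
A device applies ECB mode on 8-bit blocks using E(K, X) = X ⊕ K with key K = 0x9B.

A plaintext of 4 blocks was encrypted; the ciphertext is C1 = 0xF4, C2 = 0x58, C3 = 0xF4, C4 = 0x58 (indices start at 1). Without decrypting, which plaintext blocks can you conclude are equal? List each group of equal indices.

P1 = P3; P2 = P4

ECB encrypts each block independently with the same key, so equal ciphertext blocks imply equal plaintext blocks.
C1 = C3 = 0xF4, so P1 = P3.
C2 = C4 = 0x58, so P2 = P4.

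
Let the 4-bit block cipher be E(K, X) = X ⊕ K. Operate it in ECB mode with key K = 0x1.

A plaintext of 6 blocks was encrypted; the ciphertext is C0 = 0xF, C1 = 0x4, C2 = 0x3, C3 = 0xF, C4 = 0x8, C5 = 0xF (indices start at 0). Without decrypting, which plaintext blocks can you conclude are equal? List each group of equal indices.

ECB encrypts each block independently with the same key, so equal ciphertext blocks imply equal plaintext blocks.
C0 = C3 = C5 = 0xF, so P0 = P3 = P5.

P0 = P3 = P5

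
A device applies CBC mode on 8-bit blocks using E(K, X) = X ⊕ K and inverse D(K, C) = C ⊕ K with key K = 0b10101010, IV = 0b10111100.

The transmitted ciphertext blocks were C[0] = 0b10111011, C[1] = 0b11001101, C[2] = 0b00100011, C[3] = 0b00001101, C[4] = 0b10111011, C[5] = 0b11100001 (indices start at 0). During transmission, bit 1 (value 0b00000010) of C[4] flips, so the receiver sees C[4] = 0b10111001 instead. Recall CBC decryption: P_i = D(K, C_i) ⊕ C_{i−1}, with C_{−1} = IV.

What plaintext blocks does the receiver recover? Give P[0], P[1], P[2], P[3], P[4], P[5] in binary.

Only C[4] changed, to 0b10111001. In CBC, a change in C_i garbles P_i and flips the same bit in P_{i+1}. Decrypting the received ciphertext:
P[0]: D(K, 0b10111011) = 0b00010001; 0b00010001 ⊕ 0b10111100 = 0b10101101.
P[1]: D(K, 0b11001101) = 0b01100111; 0b01100111 ⊕ 0b10111011 = 0b11011100.
P[2]: D(K, 0b00100011) = 0b10001001; 0b10001001 ⊕ 0b11001101 = 0b01000100.
P[3]: D(K, 0b00001101) = 0b10100111; 0b10100111 ⊕ 0b00100011 = 0b10000100.
P[4]: D(K, 0b10111001) = 0b00010011; 0b00010011 ⊕ 0b00001101 = 0b00011110.
P[5]: D(K, 0b11100001) = 0b01001011; 0b01001011 ⊕ 0b10111001 = 0b11110010.
Blocks that differ from the original plaintext: P[4], P[5].

P[0] = 0b10101101, P[1] = 0b11011100, P[2] = 0b01000100, P[3] = 0b10000100, P[4] = 0b00011110, P[5] = 0b11110010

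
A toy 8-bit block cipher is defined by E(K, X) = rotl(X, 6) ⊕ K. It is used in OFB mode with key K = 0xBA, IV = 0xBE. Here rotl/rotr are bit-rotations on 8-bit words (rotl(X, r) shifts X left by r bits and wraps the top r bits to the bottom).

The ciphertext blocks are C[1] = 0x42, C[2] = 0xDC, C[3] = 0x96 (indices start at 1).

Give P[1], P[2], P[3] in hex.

P[1] = 0x57, P[2] = 0x23, P[3] = 0xD3

OFB decryption: S_i = E(K, S_{i−1}) with S_{0} = IV; P_i = C_i ⊕ S_i.
P[1]: S = E(K, 0xBE) = 0x15; 0x42 ⊕ 0x15 = 0x57.
P[2]: S = E(K, 0x15) = 0xFF; 0xDC ⊕ 0xFF = 0x23.
P[3]: S = E(K, 0xFF) = 0x45; 0x96 ⊕ 0x45 = 0xD3.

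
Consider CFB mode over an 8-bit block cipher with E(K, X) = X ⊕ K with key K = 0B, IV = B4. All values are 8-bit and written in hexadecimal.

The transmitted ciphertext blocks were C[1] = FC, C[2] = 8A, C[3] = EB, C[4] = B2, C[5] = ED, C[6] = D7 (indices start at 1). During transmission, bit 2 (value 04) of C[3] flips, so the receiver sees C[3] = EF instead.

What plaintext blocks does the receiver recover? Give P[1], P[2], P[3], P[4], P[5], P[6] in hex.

CFB decryption: P_i = C_i ⊕ E(K, C_{i−1}), with C_{0} = IV.
Only C[3] changed, to EF. In CFB, a change in C_i flips the same bit in P_i and garbles P_{i+1}. Decrypting the received ciphertext:
P[1]: E(K, B4) = BF; FC ⊕ BF = 43.
P[2]: E(K, FC) = F7; 8A ⊕ F7 = 7D.
P[3]: E(K, 8A) = 81; EF ⊕ 81 = 6E.
P[4]: E(K, EF) = E4; B2 ⊕ E4 = 56.
P[5]: E(K, B2) = B9; ED ⊕ B9 = 54.
P[6]: E(K, ED) = E6; D7 ⊕ E6 = 31.
Blocks that differ from the original plaintext: P[3], P[4].

P[1] = 43, P[2] = 7D, P[3] = 6E, P[4] = 56, P[5] = 54, P[6] = 31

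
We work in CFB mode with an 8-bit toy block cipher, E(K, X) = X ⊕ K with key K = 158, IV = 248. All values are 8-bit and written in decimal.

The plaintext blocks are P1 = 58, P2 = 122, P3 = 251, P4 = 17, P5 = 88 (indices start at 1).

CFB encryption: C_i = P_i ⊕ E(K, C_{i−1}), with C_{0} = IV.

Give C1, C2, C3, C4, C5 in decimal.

C1 = 92, C2 = 184, C3 = 221, C4 = 82, C5 = 148

C1: E(K, 248) = 102; 58 ⊕ 102 = 92.
C2: E(K, 92) = 194; 122 ⊕ 194 = 184.
C3: E(K, 184) = 38; 251 ⊕ 38 = 221.
C4: E(K, 221) = 67; 17 ⊕ 67 = 82.
C5: E(K, 82) = 204; 88 ⊕ 204 = 148.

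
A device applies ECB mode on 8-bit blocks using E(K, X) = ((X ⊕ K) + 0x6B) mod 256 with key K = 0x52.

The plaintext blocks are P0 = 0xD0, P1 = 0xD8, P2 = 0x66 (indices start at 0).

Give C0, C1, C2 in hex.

C0 = 0xED, C1 = 0xF5, C2 = 0x9F

ECB encryption: C_i = E(K, P_i).
C0: E(K, 0xD0) = 0xED.
C1: E(K, 0xD8) = 0xF5.
C2: E(K, 0x66) = 0x9F.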